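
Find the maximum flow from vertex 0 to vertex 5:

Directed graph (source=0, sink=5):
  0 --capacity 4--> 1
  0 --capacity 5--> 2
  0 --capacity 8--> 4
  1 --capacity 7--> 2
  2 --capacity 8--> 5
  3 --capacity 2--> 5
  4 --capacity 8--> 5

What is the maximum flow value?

Computing max flow:
  Flow on (0->1): 4/4
  Flow on (0->2): 4/5
  Flow on (0->4): 8/8
  Flow on (1->2): 4/7
  Flow on (2->5): 8/8
  Flow on (4->5): 8/8
Maximum flow = 16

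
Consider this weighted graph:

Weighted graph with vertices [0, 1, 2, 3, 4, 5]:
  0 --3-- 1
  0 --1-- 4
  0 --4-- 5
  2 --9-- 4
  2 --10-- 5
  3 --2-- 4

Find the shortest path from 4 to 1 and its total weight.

Using Dijkstra's algorithm from vertex 4:
Shortest path: 4 -> 0 -> 1
Total weight: 1 + 3 = 4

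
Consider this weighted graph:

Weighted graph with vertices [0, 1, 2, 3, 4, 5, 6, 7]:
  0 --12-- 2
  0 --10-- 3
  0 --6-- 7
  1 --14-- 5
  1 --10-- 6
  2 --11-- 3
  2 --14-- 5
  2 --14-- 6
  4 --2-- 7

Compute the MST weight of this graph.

Applying Kruskal's algorithm (sort edges by weight, add if no cycle):
  Add (4,7) w=2
  Add (0,7) w=6
  Add (0,3) w=10
  Add (1,6) w=10
  Add (2,3) w=11
  Skip (0,2) w=12 (creates cycle)
  Add (1,5) w=14
  Add (2,5) w=14
  Skip (2,6) w=14 (creates cycle)
MST weight = 67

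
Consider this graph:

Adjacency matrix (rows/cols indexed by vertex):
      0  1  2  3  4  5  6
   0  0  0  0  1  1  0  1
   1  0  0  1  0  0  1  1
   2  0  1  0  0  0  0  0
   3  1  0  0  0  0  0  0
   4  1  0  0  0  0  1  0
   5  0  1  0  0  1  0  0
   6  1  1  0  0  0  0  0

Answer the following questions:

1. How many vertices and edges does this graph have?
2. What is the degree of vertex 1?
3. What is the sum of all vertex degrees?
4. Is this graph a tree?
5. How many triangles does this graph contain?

Count: 7 vertices, 7 edges.
Vertex 1 has neighbors [2, 5, 6], degree = 3.
Handshaking lemma: 2 * 7 = 14.
A tree on 7 vertices has 6 edges. This graph has 7 edges (1 extra). Not a tree.
Number of triangles = 0.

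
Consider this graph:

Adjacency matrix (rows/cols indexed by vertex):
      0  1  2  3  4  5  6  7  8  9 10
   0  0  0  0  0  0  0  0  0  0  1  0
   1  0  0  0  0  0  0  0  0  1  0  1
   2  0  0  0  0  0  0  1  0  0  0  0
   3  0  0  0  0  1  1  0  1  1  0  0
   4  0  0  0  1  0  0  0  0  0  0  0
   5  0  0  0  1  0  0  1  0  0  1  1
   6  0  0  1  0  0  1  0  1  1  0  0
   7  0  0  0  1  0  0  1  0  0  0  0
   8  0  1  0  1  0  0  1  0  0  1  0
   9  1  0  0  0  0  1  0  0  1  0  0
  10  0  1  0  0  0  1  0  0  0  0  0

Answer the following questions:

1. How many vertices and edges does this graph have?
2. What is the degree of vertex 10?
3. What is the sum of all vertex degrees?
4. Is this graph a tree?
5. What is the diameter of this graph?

Count: 11 vertices, 14 edges.
Vertex 10 has neighbors [1, 5], degree = 2.
Handshaking lemma: 2 * 14 = 28.
A tree on 11 vertices has 10 edges. This graph has 14 edges (4 extra). Not a tree.
Diameter (longest shortest path) = 4.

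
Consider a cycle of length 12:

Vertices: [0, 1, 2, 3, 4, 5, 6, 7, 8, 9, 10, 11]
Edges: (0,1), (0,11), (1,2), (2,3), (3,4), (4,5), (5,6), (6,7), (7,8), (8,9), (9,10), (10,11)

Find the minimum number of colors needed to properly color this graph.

This is an even cycle (C_12). Even cycles are bipartite.
Chromatic number = 2.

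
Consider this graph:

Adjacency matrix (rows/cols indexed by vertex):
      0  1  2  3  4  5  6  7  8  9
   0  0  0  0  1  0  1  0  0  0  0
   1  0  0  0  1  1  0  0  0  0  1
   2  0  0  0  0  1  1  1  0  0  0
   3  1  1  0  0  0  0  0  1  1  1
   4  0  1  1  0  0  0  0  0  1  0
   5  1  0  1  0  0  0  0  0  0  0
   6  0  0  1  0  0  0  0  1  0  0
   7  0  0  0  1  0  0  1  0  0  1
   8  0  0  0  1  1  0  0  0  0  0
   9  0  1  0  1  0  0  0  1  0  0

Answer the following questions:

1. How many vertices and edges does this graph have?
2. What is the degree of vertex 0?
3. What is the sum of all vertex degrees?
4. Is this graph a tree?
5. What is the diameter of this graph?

Count: 10 vertices, 14 edges.
Vertex 0 has neighbors [3, 5], degree = 2.
Handshaking lemma: 2 * 14 = 28.
A tree on 10 vertices has 9 edges. This graph has 14 edges (5 extra). Not a tree.
Diameter (longest shortest path) = 3.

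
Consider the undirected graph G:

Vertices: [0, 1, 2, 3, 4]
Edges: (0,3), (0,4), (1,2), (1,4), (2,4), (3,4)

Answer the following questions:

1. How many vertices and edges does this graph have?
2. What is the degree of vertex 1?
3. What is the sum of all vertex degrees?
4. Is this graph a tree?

Count: 5 vertices, 6 edges.
Vertex 1 has neighbors [2, 4], degree = 2.
Handshaking lemma: 2 * 6 = 12.
A tree on 5 vertices has 4 edges. This graph has 6 edges (2 extra). Not a tree.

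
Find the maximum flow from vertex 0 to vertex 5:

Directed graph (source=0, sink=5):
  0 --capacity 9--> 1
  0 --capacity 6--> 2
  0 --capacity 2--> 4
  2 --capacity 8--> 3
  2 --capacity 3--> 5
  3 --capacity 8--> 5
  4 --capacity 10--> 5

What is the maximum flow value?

Computing max flow:
  Flow on (0->2): 6/6
  Flow on (0->4): 2/2
  Flow on (2->3): 3/8
  Flow on (2->5): 3/3
  Flow on (3->5): 3/8
  Flow on (4->5): 2/10
Maximum flow = 8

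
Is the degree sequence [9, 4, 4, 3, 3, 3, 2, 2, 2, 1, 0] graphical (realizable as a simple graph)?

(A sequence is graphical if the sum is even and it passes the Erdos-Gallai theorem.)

Sum of degrees = 33. Sum is odd, so the sequence is NOT graphical.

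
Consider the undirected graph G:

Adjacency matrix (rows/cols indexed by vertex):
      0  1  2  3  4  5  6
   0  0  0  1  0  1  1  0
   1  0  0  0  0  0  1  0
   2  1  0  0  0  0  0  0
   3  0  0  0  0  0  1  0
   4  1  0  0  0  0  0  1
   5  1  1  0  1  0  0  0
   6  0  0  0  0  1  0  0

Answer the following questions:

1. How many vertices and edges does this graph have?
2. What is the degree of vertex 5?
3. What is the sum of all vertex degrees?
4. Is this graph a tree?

Count: 7 vertices, 6 edges.
Vertex 5 has neighbors [0, 1, 3], degree = 3.
Handshaking lemma: 2 * 6 = 12.
A graph is a tree iff it is connected and has exactly n-1 edges. This graph is connected (all 7 vertices in one component) and has 7-1 = 6 edges. It is a tree.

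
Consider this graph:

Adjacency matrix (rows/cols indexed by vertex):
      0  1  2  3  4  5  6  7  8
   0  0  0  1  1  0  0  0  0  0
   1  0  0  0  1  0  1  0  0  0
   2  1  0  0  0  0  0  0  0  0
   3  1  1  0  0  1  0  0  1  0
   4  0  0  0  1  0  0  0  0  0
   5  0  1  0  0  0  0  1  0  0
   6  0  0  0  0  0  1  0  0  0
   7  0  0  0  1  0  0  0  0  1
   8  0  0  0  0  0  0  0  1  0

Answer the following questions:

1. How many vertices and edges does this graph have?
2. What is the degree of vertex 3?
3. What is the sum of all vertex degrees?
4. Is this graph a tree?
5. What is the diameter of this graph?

Count: 9 vertices, 8 edges.
Vertex 3 has neighbors [0, 1, 4, 7], degree = 4.
Handshaking lemma: 2 * 8 = 16.
A graph is a tree iff it is connected and has exactly n-1 edges. This graph is connected (all 9 vertices in one component) and has 9-1 = 8 edges. It is a tree.
Diameter (longest shortest path) = 5.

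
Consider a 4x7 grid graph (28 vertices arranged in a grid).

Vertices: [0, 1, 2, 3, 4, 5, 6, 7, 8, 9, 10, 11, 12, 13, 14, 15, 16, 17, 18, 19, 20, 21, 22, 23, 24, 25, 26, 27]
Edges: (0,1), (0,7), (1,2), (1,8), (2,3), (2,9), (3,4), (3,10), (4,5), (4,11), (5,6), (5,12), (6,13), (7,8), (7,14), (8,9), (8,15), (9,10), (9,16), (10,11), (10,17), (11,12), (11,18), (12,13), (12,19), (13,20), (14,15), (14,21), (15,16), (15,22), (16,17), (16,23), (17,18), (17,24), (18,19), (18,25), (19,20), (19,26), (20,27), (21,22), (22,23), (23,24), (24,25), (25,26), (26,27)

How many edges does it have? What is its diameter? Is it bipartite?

A 4x7 grid has 21 vertical edges and 24 horizontal edges.
Total edges = 21 + 24 = 45.
Diameter = (4-1) + (7-1) = 9 (corner to opposite corner).
Grid graphs are bipartite (checkerboard coloring).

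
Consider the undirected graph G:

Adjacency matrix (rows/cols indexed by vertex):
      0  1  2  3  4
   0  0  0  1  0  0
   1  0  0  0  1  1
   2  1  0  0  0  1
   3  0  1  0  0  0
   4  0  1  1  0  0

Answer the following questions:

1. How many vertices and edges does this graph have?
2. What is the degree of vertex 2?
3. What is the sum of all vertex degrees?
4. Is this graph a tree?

Count: 5 vertices, 4 edges.
Vertex 2 has neighbors [0, 4], degree = 2.
Handshaking lemma: 2 * 4 = 8.
A graph is a tree iff it is connected and has exactly n-1 edges. This graph is connected (all 5 vertices in one component) and has 5-1 = 4 edges. It is a tree.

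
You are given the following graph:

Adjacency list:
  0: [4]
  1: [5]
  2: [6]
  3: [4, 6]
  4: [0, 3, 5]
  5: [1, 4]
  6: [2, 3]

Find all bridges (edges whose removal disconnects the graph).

A bridge is an edge whose removal increases the number of connected components.
Bridges found: (0,4), (1,5), (2,6), (3,4), (3,6), (4,5)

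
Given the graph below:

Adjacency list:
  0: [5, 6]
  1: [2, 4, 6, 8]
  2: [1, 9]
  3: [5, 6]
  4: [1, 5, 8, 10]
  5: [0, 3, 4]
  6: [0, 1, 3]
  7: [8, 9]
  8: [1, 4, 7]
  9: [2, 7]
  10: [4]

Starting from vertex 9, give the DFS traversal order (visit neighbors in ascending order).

DFS from vertex 9 (neighbors processed in ascending order):
Visit order: 9, 2, 1, 4, 5, 0, 6, 3, 8, 7, 10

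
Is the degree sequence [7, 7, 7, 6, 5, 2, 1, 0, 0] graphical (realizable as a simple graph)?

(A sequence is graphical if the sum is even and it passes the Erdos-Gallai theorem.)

Sum of degrees = 35. Sum is odd, so the sequence is NOT graphical.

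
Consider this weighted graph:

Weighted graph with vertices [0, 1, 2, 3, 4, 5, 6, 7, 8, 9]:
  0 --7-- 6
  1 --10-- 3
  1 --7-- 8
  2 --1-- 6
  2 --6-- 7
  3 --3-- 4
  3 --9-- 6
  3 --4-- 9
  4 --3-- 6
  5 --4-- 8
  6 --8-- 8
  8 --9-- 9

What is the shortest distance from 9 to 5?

Using Dijkstra's algorithm from vertex 9:
Shortest path: 9 -> 8 -> 5
Total weight: 9 + 4 = 13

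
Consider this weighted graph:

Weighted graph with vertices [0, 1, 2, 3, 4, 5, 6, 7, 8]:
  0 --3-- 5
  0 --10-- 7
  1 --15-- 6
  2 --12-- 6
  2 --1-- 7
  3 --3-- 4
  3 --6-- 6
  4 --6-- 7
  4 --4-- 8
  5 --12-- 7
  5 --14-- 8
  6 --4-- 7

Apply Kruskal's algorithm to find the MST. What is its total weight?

Applying Kruskal's algorithm (sort edges by weight, add if no cycle):
  Add (2,7) w=1
  Add (0,5) w=3
  Add (3,4) w=3
  Add (4,8) w=4
  Add (6,7) w=4
  Add (3,6) w=6
  Skip (4,7) w=6 (creates cycle)
  Add (0,7) w=10
  Skip (2,6) w=12 (creates cycle)
  Skip (5,7) w=12 (creates cycle)
  Skip (5,8) w=14 (creates cycle)
  Add (1,6) w=15
MST weight = 46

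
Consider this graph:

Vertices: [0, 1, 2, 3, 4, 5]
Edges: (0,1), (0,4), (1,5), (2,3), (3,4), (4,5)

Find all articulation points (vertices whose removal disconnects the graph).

An articulation point is a vertex whose removal disconnects the graph.
Articulation points: [3, 4]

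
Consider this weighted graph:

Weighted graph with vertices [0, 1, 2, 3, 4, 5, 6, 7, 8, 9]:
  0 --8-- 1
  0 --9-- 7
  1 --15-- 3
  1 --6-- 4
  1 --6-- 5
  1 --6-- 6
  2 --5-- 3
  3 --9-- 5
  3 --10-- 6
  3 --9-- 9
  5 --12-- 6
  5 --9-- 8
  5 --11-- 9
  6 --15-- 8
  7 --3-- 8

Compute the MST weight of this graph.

Applying Kruskal's algorithm (sort edges by weight, add if no cycle):
  Add (7,8) w=3
  Add (2,3) w=5
  Add (1,5) w=6
  Add (1,4) w=6
  Add (1,6) w=6
  Add (0,1) w=8
  Add (0,7) w=9
  Add (3,5) w=9
  Add (3,9) w=9
  Skip (5,8) w=9 (creates cycle)
  Skip (3,6) w=10 (creates cycle)
  Skip (5,9) w=11 (creates cycle)
  Skip (5,6) w=12 (creates cycle)
  Skip (1,3) w=15 (creates cycle)
  Skip (6,8) w=15 (creates cycle)
MST weight = 61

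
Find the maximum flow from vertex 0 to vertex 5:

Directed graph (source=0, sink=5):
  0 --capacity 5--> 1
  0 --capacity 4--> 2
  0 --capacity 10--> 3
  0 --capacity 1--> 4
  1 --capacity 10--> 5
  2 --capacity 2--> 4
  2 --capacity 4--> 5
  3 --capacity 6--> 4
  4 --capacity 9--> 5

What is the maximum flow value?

Computing max flow:
  Flow on (0->1): 5/5
  Flow on (0->2): 4/4
  Flow on (0->3): 6/10
  Flow on (0->4): 1/1
  Flow on (1->5): 5/10
  Flow on (2->5): 4/4
  Flow on (3->4): 6/6
  Flow on (4->5): 7/9
Maximum flow = 16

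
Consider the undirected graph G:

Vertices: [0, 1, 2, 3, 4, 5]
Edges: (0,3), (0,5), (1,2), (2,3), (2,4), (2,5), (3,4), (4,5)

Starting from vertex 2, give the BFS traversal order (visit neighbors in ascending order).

BFS from vertex 2 (neighbors processed in ascending order):
Visit order: 2, 1, 3, 4, 5, 0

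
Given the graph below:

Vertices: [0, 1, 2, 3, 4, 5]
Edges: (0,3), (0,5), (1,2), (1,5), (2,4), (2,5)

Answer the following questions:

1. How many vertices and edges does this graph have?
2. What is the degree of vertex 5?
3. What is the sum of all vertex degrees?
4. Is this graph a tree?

Count: 6 vertices, 6 edges.
Vertex 5 has neighbors [0, 1, 2], degree = 3.
Handshaking lemma: 2 * 6 = 12.
A tree on 6 vertices has 5 edges. This graph has 6 edges (1 extra). Not a tree.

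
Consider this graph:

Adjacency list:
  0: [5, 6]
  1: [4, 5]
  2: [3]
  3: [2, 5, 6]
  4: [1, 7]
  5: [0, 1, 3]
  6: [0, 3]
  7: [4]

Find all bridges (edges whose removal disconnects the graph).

A bridge is an edge whose removal increases the number of connected components.
Bridges found: (1,4), (1,5), (2,3), (4,7)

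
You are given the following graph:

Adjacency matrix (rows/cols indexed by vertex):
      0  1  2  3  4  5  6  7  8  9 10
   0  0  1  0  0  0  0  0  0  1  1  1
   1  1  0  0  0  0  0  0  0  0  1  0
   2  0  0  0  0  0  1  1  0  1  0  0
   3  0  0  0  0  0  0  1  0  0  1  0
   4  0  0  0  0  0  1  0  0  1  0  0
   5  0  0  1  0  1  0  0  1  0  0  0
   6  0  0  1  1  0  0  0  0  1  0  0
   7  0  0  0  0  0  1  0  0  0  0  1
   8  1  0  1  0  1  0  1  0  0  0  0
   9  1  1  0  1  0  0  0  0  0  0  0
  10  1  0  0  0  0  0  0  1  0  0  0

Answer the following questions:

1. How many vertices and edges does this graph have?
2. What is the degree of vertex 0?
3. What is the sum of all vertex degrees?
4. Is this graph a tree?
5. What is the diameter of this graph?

Count: 11 vertices, 15 edges.
Vertex 0 has neighbors [1, 8, 9, 10], degree = 4.
Handshaking lemma: 2 * 15 = 30.
A tree on 11 vertices has 10 edges. This graph has 15 edges (5 extra). Not a tree.
Diameter (longest shortest path) = 4.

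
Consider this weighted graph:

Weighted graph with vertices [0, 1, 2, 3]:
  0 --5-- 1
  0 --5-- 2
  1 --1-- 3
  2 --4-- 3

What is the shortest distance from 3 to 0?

Using Dijkstra's algorithm from vertex 3:
Shortest path: 3 -> 1 -> 0
Total weight: 1 + 5 = 6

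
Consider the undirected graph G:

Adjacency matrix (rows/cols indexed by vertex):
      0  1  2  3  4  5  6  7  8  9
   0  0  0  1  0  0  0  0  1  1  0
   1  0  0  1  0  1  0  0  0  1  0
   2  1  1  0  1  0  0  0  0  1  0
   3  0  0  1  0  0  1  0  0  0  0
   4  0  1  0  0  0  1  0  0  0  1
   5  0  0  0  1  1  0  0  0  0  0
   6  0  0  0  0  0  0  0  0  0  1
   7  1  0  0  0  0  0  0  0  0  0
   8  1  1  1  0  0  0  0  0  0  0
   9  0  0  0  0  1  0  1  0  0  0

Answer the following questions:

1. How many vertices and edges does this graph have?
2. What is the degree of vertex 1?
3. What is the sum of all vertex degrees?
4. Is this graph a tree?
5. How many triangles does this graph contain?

Count: 10 vertices, 12 edges.
Vertex 1 has neighbors [2, 4, 8], degree = 3.
Handshaking lemma: 2 * 12 = 24.
A tree on 10 vertices has 9 edges. This graph has 12 edges (3 extra). Not a tree.
Number of triangles = 2.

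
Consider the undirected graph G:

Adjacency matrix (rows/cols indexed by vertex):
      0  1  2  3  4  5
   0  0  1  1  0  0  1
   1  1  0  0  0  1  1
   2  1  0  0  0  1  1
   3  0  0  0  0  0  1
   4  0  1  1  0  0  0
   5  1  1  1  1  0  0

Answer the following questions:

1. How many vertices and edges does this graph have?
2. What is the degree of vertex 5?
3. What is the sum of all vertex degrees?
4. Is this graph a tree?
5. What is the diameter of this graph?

Count: 6 vertices, 8 edges.
Vertex 5 has neighbors [0, 1, 2, 3], degree = 4.
Handshaking lemma: 2 * 8 = 16.
A tree on 6 vertices has 5 edges. This graph has 8 edges (3 extra). Not a tree.
Diameter (longest shortest path) = 3.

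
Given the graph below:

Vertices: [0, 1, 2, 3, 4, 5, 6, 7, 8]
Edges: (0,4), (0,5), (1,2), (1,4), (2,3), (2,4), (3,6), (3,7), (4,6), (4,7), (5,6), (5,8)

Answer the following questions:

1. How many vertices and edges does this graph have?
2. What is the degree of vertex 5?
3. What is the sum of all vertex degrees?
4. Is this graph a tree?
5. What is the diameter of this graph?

Count: 9 vertices, 12 edges.
Vertex 5 has neighbors [0, 6, 8], degree = 3.
Handshaking lemma: 2 * 12 = 24.
A tree on 9 vertices has 8 edges. This graph has 12 edges (4 extra). Not a tree.
Diameter (longest shortest path) = 4.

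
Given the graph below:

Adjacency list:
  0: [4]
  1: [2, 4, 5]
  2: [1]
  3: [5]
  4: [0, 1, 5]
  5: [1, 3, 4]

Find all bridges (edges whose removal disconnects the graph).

A bridge is an edge whose removal increases the number of connected components.
Bridges found: (0,4), (1,2), (3,5)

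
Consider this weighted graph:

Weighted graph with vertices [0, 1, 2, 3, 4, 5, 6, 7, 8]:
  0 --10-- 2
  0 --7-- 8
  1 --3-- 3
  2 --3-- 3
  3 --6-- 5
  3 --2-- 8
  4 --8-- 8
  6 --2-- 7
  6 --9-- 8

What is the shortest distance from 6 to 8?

Using Dijkstra's algorithm from vertex 6:
Shortest path: 6 -> 8
Total weight: 9 = 9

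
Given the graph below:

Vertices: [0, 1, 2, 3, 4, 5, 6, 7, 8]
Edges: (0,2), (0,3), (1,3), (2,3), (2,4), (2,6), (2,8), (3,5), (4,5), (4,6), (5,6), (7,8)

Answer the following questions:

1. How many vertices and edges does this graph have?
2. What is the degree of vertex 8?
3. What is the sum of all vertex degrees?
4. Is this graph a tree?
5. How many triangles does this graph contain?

Count: 9 vertices, 12 edges.
Vertex 8 has neighbors [2, 7], degree = 2.
Handshaking lemma: 2 * 12 = 24.
A tree on 9 vertices has 8 edges. This graph has 12 edges (4 extra). Not a tree.
Number of triangles = 3.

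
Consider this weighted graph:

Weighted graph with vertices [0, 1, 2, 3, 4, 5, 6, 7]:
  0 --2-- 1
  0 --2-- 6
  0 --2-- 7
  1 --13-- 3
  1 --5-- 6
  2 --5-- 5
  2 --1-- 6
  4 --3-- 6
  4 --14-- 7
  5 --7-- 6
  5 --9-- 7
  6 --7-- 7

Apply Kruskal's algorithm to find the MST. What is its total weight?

Applying Kruskal's algorithm (sort edges by weight, add if no cycle):
  Add (2,6) w=1
  Add (0,6) w=2
  Add (0,7) w=2
  Add (0,1) w=2
  Add (4,6) w=3
  Skip (1,6) w=5 (creates cycle)
  Add (2,5) w=5
  Skip (5,6) w=7 (creates cycle)
  Skip (6,7) w=7 (creates cycle)
  Skip (5,7) w=9 (creates cycle)
  Add (1,3) w=13
  Skip (4,7) w=14 (creates cycle)
MST weight = 28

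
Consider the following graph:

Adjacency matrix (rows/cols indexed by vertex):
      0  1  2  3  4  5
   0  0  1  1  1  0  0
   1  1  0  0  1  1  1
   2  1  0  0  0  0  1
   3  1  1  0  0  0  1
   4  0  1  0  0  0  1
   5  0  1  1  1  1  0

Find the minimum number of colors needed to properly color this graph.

The graph has a maximum clique of size 3 (lower bound on chromatic number).
A valid 3-coloring: {0: 1, 1: 0, 2: 0, 3: 2, 4: 2, 5: 1}.
Chromatic number = 3.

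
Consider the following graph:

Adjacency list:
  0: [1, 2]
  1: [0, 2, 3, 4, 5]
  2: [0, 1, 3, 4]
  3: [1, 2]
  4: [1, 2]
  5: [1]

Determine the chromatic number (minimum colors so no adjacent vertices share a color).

The graph has a maximum clique of size 3 (lower bound on chromatic number).
A valid 3-coloring: {0: 2, 1: 0, 2: 1, 3: 2, 4: 2, 5: 1}.
Chromatic number = 3.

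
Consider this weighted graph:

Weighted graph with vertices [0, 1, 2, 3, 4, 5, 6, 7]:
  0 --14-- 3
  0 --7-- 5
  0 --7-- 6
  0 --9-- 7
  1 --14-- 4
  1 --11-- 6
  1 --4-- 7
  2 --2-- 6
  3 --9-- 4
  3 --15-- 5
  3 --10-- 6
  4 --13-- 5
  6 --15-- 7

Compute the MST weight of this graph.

Applying Kruskal's algorithm (sort edges by weight, add if no cycle):
  Add (2,6) w=2
  Add (1,7) w=4
  Add (0,6) w=7
  Add (0,5) w=7
  Add (0,7) w=9
  Add (3,4) w=9
  Add (3,6) w=10
  Skip (1,6) w=11 (creates cycle)
  Skip (4,5) w=13 (creates cycle)
  Skip (0,3) w=14 (creates cycle)
  Skip (1,4) w=14 (creates cycle)
  Skip (3,5) w=15 (creates cycle)
  Skip (6,7) w=15 (creates cycle)
MST weight = 48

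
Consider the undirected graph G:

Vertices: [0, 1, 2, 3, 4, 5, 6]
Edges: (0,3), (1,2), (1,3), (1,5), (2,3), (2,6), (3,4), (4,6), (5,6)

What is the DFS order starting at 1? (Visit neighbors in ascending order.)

DFS from vertex 1 (neighbors processed in ascending order):
Visit order: 1, 2, 3, 0, 4, 6, 5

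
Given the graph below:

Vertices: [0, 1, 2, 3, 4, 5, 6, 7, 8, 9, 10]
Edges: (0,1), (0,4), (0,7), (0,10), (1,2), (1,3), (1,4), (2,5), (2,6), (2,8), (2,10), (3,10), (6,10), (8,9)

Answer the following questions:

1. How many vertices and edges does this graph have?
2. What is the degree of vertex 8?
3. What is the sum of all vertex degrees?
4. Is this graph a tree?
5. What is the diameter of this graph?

Count: 11 vertices, 14 edges.
Vertex 8 has neighbors [2, 9], degree = 2.
Handshaking lemma: 2 * 14 = 28.
A tree on 11 vertices has 10 edges. This graph has 14 edges (4 extra). Not a tree.
Diameter (longest shortest path) = 5.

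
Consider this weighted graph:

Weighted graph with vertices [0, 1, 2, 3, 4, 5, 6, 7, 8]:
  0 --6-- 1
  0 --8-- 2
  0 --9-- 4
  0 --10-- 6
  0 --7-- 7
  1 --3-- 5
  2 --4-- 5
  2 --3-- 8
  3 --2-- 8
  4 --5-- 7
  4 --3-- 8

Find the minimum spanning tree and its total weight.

Applying Kruskal's algorithm (sort edges by weight, add if no cycle):
  Add (3,8) w=2
  Add (1,5) w=3
  Add (2,8) w=3
  Add (4,8) w=3
  Add (2,5) w=4
  Add (4,7) w=5
  Add (0,1) w=6
  Skip (0,7) w=7 (creates cycle)
  Skip (0,2) w=8 (creates cycle)
  Skip (0,4) w=9 (creates cycle)
  Add (0,6) w=10
MST weight = 36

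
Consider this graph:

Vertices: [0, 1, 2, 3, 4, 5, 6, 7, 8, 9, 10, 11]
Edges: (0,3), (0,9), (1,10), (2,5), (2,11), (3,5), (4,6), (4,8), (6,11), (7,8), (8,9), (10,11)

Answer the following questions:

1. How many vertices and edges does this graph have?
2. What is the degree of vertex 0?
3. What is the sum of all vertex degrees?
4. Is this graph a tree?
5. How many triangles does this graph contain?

Count: 12 vertices, 12 edges.
Vertex 0 has neighbors [3, 9], degree = 2.
Handshaking lemma: 2 * 12 = 24.
A tree on 12 vertices has 11 edges. This graph has 12 edges (1 extra). Not a tree.
Number of triangles = 0.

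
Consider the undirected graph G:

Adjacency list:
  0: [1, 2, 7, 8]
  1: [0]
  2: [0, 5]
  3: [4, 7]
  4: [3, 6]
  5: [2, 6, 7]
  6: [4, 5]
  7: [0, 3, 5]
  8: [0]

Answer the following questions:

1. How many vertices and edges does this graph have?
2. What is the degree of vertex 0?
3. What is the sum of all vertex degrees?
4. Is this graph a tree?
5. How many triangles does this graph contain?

Count: 9 vertices, 10 edges.
Vertex 0 has neighbors [1, 2, 7, 8], degree = 4.
Handshaking lemma: 2 * 10 = 20.
A tree on 9 vertices has 8 edges. This graph has 10 edges (2 extra). Not a tree.
Number of triangles = 0.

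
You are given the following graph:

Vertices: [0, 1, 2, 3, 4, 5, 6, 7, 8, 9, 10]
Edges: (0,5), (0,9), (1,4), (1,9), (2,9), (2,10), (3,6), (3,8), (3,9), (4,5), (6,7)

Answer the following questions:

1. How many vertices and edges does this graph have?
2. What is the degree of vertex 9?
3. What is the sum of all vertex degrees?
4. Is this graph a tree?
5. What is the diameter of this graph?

Count: 11 vertices, 11 edges.
Vertex 9 has neighbors [0, 1, 2, 3], degree = 4.
Handshaking lemma: 2 * 11 = 22.
A tree on 11 vertices has 10 edges. This graph has 11 edges (1 extra). Not a tree.
Diameter (longest shortest path) = 5.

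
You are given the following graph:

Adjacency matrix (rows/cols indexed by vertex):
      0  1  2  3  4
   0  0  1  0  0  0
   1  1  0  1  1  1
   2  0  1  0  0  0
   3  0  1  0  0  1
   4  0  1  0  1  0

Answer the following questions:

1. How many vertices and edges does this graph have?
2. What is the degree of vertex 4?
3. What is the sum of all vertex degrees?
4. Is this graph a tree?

Count: 5 vertices, 5 edges.
Vertex 4 has neighbors [1, 3], degree = 2.
Handshaking lemma: 2 * 5 = 10.
A tree on 5 vertices has 4 edges. This graph has 5 edges (1 extra). Not a tree.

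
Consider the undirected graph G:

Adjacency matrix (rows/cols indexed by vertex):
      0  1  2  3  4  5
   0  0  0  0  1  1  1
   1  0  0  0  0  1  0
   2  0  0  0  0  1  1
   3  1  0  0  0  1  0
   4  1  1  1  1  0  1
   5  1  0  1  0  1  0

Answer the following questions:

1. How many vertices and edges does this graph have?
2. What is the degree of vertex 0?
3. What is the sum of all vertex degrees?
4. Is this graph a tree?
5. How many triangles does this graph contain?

Count: 6 vertices, 8 edges.
Vertex 0 has neighbors [3, 4, 5], degree = 3.
Handshaking lemma: 2 * 8 = 16.
A tree on 6 vertices has 5 edges. This graph has 8 edges (3 extra). Not a tree.
Number of triangles = 3.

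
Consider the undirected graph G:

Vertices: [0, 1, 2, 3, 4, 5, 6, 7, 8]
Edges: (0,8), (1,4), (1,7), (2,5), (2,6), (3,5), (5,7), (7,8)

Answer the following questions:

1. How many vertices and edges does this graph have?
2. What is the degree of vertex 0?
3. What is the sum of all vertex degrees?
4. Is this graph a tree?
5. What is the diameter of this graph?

Count: 9 vertices, 8 edges.
Vertex 0 has neighbors [8], degree = 1.
Handshaking lemma: 2 * 8 = 16.
A graph is a tree iff it is connected and has exactly n-1 edges. This graph is connected (all 9 vertices in one component) and has 9-1 = 8 edges. It is a tree.
Diameter (longest shortest path) = 5.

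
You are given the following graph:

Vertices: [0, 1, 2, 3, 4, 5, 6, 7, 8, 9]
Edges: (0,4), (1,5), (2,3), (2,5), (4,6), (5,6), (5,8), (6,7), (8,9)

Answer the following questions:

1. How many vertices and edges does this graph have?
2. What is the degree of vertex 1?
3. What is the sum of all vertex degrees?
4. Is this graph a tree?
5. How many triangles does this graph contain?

Count: 10 vertices, 9 edges.
Vertex 1 has neighbors [5], degree = 1.
Handshaking lemma: 2 * 9 = 18.
A graph is a tree iff it is connected and has exactly n-1 edges. This graph is connected (all 10 vertices in one component) and has 10-1 = 9 edges. It is a tree.
Number of triangles = 0.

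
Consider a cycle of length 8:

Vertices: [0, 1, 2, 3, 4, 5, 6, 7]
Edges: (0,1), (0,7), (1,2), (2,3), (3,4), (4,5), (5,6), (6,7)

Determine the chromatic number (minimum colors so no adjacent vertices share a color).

This is an even cycle (C_8). Even cycles are bipartite.
Chromatic number = 2.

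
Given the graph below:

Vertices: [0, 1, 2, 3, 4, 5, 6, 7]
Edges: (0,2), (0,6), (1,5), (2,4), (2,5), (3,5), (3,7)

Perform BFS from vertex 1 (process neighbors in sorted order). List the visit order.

BFS from vertex 1 (neighbors processed in ascending order):
Visit order: 1, 5, 2, 3, 0, 4, 7, 6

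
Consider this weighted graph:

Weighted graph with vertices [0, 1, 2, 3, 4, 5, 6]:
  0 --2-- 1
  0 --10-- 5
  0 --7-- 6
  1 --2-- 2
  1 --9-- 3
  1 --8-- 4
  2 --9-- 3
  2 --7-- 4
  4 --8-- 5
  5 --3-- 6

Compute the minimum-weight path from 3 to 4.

Using Dijkstra's algorithm from vertex 3:
Shortest path: 3 -> 2 -> 4
Total weight: 9 + 7 = 16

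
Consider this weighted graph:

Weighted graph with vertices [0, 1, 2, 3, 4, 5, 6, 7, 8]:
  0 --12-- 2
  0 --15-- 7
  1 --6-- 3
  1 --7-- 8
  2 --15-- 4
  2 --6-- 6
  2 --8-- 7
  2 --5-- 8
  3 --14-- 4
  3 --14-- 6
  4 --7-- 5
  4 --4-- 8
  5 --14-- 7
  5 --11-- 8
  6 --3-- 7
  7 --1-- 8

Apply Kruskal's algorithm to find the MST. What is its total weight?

Applying Kruskal's algorithm (sort edges by weight, add if no cycle):
  Add (7,8) w=1
  Add (6,7) w=3
  Add (4,8) w=4
  Add (2,8) w=5
  Add (1,3) w=6
  Skip (2,6) w=6 (creates cycle)
  Add (1,8) w=7
  Add (4,5) w=7
  Skip (2,7) w=8 (creates cycle)
  Skip (5,8) w=11 (creates cycle)
  Add (0,2) w=12
  Skip (3,4) w=14 (creates cycle)
  Skip (3,6) w=14 (creates cycle)
  Skip (5,7) w=14 (creates cycle)
  Skip (0,7) w=15 (creates cycle)
  Skip (2,4) w=15 (creates cycle)
MST weight = 45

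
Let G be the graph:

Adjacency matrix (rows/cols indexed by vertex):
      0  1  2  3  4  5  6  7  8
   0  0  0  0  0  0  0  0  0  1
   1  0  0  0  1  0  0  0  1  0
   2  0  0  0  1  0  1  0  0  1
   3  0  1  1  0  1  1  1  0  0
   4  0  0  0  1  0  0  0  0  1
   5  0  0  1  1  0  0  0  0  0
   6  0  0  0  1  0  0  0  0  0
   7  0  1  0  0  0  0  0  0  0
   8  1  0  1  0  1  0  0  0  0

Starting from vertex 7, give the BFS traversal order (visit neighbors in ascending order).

BFS from vertex 7 (neighbors processed in ascending order):
Visit order: 7, 1, 3, 2, 4, 5, 6, 8, 0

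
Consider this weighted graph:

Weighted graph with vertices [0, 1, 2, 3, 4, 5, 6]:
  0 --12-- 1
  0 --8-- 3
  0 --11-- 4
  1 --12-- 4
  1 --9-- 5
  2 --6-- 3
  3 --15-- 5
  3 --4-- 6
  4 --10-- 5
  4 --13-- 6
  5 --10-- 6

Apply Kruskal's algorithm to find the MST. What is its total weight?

Applying Kruskal's algorithm (sort edges by weight, add if no cycle):
  Add (3,6) w=4
  Add (2,3) w=6
  Add (0,3) w=8
  Add (1,5) w=9
  Add (4,5) w=10
  Add (5,6) w=10
  Skip (0,4) w=11 (creates cycle)
  Skip (0,1) w=12 (creates cycle)
  Skip (1,4) w=12 (creates cycle)
  Skip (4,6) w=13 (creates cycle)
  Skip (3,5) w=15 (creates cycle)
MST weight = 47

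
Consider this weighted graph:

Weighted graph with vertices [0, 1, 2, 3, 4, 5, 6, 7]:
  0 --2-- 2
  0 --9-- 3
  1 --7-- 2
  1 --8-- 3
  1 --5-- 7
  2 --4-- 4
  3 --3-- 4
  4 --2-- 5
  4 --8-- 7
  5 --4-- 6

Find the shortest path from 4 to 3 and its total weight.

Using Dijkstra's algorithm from vertex 4:
Shortest path: 4 -> 3
Total weight: 3 = 3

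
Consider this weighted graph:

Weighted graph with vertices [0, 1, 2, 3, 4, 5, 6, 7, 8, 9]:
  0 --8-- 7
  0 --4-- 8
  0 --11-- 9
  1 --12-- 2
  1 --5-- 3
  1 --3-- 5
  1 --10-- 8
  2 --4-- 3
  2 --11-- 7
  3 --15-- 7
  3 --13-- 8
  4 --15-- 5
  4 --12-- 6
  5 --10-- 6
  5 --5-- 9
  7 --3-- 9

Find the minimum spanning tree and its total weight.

Applying Kruskal's algorithm (sort edges by weight, add if no cycle):
  Add (1,5) w=3
  Add (7,9) w=3
  Add (0,8) w=4
  Add (2,3) w=4
  Add (1,3) w=5
  Add (5,9) w=5
  Add (0,7) w=8
  Skip (1,8) w=10 (creates cycle)
  Add (5,6) w=10
  Skip (0,9) w=11 (creates cycle)
  Skip (2,7) w=11 (creates cycle)
  Skip (1,2) w=12 (creates cycle)
  Add (4,6) w=12
  Skip (3,8) w=13 (creates cycle)
  Skip (3,7) w=15 (creates cycle)
  Skip (4,5) w=15 (creates cycle)
MST weight = 54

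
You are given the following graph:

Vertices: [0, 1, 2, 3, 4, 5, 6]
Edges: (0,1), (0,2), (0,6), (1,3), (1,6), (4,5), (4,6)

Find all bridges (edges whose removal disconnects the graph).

A bridge is an edge whose removal increases the number of connected components.
Bridges found: (0,2), (1,3), (4,5), (4,6)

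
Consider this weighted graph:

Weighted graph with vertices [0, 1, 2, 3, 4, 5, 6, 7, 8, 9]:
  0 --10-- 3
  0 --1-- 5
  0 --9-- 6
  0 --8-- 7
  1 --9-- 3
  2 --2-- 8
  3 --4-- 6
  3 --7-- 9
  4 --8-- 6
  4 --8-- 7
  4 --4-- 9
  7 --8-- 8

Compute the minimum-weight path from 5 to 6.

Using Dijkstra's algorithm from vertex 5:
Shortest path: 5 -> 0 -> 6
Total weight: 1 + 9 = 10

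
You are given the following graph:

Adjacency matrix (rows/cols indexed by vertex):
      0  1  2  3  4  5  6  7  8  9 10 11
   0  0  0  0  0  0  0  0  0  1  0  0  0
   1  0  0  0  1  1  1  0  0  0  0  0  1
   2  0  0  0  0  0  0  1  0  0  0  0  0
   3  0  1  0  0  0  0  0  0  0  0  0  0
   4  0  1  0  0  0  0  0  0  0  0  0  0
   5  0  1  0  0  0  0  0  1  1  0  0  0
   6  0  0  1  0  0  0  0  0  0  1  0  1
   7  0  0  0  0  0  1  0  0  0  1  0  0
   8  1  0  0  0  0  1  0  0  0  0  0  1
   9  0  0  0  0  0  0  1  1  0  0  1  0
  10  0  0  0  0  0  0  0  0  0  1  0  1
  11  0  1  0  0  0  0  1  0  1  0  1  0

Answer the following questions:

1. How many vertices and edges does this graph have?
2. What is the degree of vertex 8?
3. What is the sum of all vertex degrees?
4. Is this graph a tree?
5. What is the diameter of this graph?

Count: 12 vertices, 14 edges.
Vertex 8 has neighbors [0, 5, 11], degree = 3.
Handshaking lemma: 2 * 14 = 28.
A tree on 12 vertices has 11 edges. This graph has 14 edges (3 extra). Not a tree.
Diameter (longest shortest path) = 4.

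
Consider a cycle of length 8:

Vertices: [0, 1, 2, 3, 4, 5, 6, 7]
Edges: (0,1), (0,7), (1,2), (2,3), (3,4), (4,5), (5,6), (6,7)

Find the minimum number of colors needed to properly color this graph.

This is an even cycle (C_8). Even cycles are bipartite.
Chromatic number = 2.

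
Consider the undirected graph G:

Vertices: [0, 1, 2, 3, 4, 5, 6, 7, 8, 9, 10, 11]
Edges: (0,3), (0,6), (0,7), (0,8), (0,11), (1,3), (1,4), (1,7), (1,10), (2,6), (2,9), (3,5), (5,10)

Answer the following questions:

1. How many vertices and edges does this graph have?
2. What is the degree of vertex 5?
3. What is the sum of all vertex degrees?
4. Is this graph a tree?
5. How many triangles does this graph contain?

Count: 12 vertices, 13 edges.
Vertex 5 has neighbors [3, 10], degree = 2.
Handshaking lemma: 2 * 13 = 26.
A tree on 12 vertices has 11 edges. This graph has 13 edges (2 extra). Not a tree.
Number of triangles = 0.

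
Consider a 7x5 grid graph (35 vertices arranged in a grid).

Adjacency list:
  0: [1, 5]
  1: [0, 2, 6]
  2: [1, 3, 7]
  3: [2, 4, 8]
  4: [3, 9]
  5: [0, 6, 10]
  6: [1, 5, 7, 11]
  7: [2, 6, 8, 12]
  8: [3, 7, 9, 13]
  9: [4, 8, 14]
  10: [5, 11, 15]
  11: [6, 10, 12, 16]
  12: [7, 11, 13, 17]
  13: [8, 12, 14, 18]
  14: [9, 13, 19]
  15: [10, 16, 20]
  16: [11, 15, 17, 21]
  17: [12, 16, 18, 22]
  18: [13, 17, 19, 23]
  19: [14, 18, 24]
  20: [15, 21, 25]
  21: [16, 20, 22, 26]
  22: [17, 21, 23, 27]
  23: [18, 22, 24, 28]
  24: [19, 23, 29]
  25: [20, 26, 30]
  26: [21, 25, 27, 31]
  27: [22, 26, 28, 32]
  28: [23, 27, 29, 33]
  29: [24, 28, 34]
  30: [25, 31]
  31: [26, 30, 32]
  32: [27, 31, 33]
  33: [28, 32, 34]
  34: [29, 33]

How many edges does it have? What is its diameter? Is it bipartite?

A 7x5 grid has 30 vertical edges and 28 horizontal edges.
Total edges = 30 + 28 = 58.
Diameter = (7-1) + (5-1) = 10 (corner to opposite corner).
Grid graphs are bipartite (checkerboard coloring).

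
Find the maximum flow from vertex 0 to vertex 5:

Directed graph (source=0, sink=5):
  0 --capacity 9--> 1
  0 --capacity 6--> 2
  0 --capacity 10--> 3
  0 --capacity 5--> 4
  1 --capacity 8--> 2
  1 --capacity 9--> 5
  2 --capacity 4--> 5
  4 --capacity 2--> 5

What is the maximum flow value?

Computing max flow:
  Flow on (0->1): 9/9
  Flow on (0->2): 4/6
  Flow on (0->4): 2/5
  Flow on (1->5): 9/9
  Flow on (2->5): 4/4
  Flow on (4->5): 2/2
Maximum flow = 15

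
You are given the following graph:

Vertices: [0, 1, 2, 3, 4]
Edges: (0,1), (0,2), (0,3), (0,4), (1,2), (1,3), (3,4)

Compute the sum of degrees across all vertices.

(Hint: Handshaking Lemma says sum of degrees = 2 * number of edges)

Count edges: 7 edges.
By Handshaking Lemma: sum of degrees = 2 * 7 = 14.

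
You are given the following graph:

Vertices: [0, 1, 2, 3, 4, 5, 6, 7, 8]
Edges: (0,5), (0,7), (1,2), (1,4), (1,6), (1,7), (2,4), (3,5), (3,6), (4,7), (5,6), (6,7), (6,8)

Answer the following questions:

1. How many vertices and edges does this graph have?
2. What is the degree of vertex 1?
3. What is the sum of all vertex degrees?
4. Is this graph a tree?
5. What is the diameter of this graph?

Count: 9 vertices, 13 edges.
Vertex 1 has neighbors [2, 4, 6, 7], degree = 4.
Handshaking lemma: 2 * 13 = 26.
A tree on 9 vertices has 8 edges. This graph has 13 edges (5 extra). Not a tree.
Diameter (longest shortest path) = 3.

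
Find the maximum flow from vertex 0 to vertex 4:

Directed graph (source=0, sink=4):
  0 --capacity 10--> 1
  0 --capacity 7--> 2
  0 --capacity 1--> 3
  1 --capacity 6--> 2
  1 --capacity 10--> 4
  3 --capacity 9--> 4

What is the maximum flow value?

Computing max flow:
  Flow on (0->1): 10/10
  Flow on (0->3): 1/1
  Flow on (1->4): 10/10
  Flow on (3->4): 1/9
Maximum flow = 11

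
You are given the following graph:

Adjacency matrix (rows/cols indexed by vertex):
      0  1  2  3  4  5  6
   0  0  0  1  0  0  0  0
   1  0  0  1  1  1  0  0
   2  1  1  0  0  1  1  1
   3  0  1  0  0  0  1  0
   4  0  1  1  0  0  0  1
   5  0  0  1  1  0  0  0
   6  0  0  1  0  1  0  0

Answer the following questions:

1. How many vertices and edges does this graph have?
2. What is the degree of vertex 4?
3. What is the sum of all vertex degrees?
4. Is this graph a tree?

Count: 7 vertices, 9 edges.
Vertex 4 has neighbors [1, 2, 6], degree = 3.
Handshaking lemma: 2 * 9 = 18.
A tree on 7 vertices has 6 edges. This graph has 9 edges (3 extra). Not a tree.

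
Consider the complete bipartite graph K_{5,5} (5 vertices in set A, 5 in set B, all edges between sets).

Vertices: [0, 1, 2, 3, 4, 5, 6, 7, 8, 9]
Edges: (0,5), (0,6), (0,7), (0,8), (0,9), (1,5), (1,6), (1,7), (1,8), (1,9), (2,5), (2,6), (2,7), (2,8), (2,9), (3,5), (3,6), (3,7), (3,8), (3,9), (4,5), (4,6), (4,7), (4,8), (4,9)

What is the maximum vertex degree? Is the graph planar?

Set-A vertices have degree 5; set-B vertices have degree 5. Maximum degree = max(5,5) = 5.
K_{5,5} contains K_{3,3} as a subgraph (since both sides have >= 3 vertices); by Kuratowski's theorem it is not planar.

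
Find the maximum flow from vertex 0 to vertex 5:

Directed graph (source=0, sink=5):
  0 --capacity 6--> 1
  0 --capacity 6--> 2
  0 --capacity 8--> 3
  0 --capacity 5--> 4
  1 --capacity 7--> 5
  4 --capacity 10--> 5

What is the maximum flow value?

Computing max flow:
  Flow on (0->1): 6/6
  Flow on (0->4): 5/5
  Flow on (1->5): 6/7
  Flow on (4->5): 5/10
Maximum flow = 11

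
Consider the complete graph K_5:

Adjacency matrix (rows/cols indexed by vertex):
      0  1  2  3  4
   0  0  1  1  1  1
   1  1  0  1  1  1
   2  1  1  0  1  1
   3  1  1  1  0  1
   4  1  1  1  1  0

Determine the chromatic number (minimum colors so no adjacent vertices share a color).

In K_5, every vertex is adjacent to every other vertex.
Each vertex needs a unique color.
Chromatic number = 5.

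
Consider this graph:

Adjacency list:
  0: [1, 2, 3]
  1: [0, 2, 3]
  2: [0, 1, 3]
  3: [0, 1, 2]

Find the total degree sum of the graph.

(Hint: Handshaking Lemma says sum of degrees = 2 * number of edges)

Count edges: 6 edges.
By Handshaking Lemma: sum of degrees = 2 * 6 = 12.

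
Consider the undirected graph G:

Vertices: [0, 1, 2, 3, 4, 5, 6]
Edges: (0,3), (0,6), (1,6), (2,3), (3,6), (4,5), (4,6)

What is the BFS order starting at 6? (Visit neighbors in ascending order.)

BFS from vertex 6 (neighbors processed in ascending order):
Visit order: 6, 0, 1, 3, 4, 2, 5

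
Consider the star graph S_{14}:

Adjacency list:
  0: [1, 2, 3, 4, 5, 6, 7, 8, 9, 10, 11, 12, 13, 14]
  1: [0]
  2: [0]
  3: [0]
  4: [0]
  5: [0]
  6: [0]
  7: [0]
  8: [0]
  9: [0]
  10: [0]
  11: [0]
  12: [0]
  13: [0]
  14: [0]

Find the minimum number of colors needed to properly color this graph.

S_{14} has one hub adjacent to 14 leaves; leaves are pairwise non-adjacent.
Color the hub 0 and every leaf 1.
Chromatic number = 2.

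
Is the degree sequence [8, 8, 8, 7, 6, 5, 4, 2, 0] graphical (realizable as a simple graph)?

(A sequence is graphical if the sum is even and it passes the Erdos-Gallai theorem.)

Sum of degrees = 48. Sum is even but fails Erdos-Gallai. The sequence is NOT graphical.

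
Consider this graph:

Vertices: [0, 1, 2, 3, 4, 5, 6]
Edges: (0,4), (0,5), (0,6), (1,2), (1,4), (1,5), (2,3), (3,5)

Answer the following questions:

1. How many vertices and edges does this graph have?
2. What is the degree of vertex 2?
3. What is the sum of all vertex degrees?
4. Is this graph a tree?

Count: 7 vertices, 8 edges.
Vertex 2 has neighbors [1, 3], degree = 2.
Handshaking lemma: 2 * 8 = 16.
A tree on 7 vertices has 6 edges. This graph has 8 edges (2 extra). Not a tree.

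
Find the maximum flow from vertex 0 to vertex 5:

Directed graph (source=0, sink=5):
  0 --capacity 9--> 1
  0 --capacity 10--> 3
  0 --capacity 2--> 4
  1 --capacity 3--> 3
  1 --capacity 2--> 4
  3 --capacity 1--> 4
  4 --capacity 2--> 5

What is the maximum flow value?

Computing max flow:
  Flow on (0->1): 2/9
  Flow on (1->3): 1/3
  Flow on (1->4): 1/2
  Flow on (3->4): 1/1
  Flow on (4->5): 2/2
Maximum flow = 2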